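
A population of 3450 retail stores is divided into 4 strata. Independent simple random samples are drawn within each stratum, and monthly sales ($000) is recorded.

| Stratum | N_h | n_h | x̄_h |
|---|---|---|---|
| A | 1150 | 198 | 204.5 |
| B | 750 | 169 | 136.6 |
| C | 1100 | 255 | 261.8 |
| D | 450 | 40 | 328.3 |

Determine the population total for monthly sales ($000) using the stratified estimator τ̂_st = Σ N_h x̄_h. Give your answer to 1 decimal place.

τ̂_st ≈ 773340.0

τ̂_st = Σ N_h x̄_h = 1150·204.5 + 750·136.6 + 1100·261.8 + 450·328.3 = 773340.0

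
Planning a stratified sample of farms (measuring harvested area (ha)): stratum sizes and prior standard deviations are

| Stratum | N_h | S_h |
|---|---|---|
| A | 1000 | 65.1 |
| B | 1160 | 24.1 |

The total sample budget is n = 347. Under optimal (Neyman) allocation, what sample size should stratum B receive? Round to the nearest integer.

104

Neyman allocation: n_h = n · N_h S_h / Σ N_i S_i, with n = 347.
  stratum A: N_h·S_h = 1000·65.1 = 65100.00
  stratum B: N_h·S_h = 1160·24.1 = 27956.00
Σ N_h S_h = 93056.00
n for stratum B = 347·27956.00/93056.00 = 104.246 → 104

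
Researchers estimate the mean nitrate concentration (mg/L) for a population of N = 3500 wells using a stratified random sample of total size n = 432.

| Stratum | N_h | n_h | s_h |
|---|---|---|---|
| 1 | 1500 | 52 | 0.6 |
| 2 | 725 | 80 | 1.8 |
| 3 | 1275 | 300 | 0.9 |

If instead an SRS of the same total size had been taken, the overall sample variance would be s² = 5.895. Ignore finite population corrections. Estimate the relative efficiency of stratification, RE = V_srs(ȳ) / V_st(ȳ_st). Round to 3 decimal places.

RE ≈ 4.052

V̂(ȳ_st) = Σ W_h² s_h²/n_h, with W_h = N_h/N and N = 3500:
  stratum 1: (1500/3500)²·0.6²/52 = 0.00127159
  stratum 2: (725/3500)²·1.8²/80 = 0.00173778
  stratum 3: (1275/3500)²·0.9²/300 = 0.000358301
V_st = 0.00336767
V_srs = s²/n = 5.895/432 = 0.0136458
Relative efficiency = V_srs / V_st = 0.0136458/0.00336767 = 4.0520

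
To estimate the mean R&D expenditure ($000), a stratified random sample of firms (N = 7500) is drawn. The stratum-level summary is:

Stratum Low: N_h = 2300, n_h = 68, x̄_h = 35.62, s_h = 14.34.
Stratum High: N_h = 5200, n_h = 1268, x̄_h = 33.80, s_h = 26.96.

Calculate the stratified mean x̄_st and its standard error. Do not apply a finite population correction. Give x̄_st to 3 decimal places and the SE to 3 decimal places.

x̄_st = Σ W_h x̄_h = (2300·35.62 + 5200·33.80)/7500 = 34.35813
V̂(x̄_st) = Σ W_h² s_h²/n_h, with W_h = N_h/N and N = 7500:
  stratum Low: (2300/7500)²·14.34²/68 = 0.284395
  stratum High: (5200/7500)²·26.96²/1268 = 0.275553
V̂(x̄_st) = 0.559948
SE(x̄_st) = √0.559948 = 0.748297

x̄_st ≈ 34.358, SE ≈ 0.748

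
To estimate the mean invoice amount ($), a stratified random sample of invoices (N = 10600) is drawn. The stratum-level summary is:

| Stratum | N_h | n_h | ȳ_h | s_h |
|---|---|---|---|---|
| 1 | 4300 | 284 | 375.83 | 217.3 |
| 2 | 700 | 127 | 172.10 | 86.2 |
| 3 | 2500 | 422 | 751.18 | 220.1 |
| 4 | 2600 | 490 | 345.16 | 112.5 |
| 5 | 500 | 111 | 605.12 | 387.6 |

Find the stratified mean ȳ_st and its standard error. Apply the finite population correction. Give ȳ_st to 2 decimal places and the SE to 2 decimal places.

ȳ_st ≈ 454.19, SE ≈ 5.89

ȳ_st = Σ W_h ȳ_h = (4300·375.83 + 700·172.10 + 2500·751.18 + 2600·345.16 + 500·605.12)/10600 = 454.19481
V̂(ȳ_st) = Σ W_h² (1 − n_h/N_h) s_h²/n_h, with W_h = N_h/N and N = 10600:
  stratum 1: (4300/10600)²·(1 − 284/4300)·217.3²/284 = 25.5536
  stratum 2: (700/10600)²·(1 − 127/700)·86.2²/127 = 0.208858
  stratum 3: (2500/10600)²·(1 − 422/2500)·220.1²/422 = 5.30764
  stratum 4: (2600/10600)²·(1 − 490/2600)·112.5²/490 = 1.26111
  stratum 5: (500/10600)²·(1 − 111/500)·387.6²/111 = 2.34289
V̂(ȳ_st) = 34.6741
SE(ȳ_st) = √34.6741 = 5.88847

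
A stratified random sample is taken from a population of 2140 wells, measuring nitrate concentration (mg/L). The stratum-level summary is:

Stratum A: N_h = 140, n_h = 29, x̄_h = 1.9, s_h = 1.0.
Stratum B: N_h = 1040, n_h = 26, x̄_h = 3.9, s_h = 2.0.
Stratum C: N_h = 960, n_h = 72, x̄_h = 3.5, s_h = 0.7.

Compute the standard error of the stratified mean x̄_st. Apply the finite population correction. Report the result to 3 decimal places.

V̂(x̄_st) = Σ W_h² (1 − n_h/N_h) s_h²/n_h, with W_h = N_h/N and N = 2140:
  stratum A: (140/2140)²·(1 − 29/140)·1.0²/29 = 0.000117011
  stratum B: (1040/2140)²·(1 − 26/1040)·2.0²/26 = 0.0354267
  stratum C: (960/2140)²·(1 − 72/960)·0.7²/72 = 0.00126684
V̂(x̄_st) = 0.0368105
SE(x̄_st) = √0.0368105 = 0.191861

SE(x̄_st) ≈ 0.192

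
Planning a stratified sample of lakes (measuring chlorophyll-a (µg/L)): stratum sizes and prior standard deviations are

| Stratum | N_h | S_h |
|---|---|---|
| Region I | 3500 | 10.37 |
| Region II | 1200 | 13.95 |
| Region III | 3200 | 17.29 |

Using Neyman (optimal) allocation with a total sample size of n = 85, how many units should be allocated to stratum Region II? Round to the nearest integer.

Neyman allocation: n_h = n · N_h S_h / Σ N_i S_i, with n = 85.
  stratum Region I: N_h·S_h = 3500·10.37 = 36295.00
  stratum Region II: N_h·S_h = 1200·13.95 = 16740.00
  stratum Region III: N_h·S_h = 3200·17.29 = 55328.00
Σ N_h S_h = 108363.00
n for stratum Region II = 85·16740.00/108363.00 = 13.131 → 13

13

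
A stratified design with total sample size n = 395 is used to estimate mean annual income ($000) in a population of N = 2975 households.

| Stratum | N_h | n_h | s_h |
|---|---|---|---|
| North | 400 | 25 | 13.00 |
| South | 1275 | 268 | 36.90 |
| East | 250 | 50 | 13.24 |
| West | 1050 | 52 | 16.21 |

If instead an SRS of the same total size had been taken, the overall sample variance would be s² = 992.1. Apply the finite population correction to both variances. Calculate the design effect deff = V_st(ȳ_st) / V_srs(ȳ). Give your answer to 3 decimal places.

V̂(ȳ_st) = Σ W_h² (1 − n_h/N_h) s_h²/n_h, with W_h = N_h/N and N = 2975:
  stratum North: (400/2975)²·(1 − 25/400)·13.00²/25 = 0.114568
  stratum South: (1275/2975)²·(1 − 268/1275)·36.90²/268 = 0.737027
  stratum East: (250/2975)²·(1 − 50/250)·13.24²/50 = 0.0198062
  stratum West: (1050/2975)²·(1 − 52/1050)·16.21²/52 = 0.598286
V_st = 1.46969
V_srs = (1 − 395/2975)·992.1/395 = 2.17817
deff = V_st / V_srs = 1.46969/2.17817 = 0.6747

deff ≈ 0.675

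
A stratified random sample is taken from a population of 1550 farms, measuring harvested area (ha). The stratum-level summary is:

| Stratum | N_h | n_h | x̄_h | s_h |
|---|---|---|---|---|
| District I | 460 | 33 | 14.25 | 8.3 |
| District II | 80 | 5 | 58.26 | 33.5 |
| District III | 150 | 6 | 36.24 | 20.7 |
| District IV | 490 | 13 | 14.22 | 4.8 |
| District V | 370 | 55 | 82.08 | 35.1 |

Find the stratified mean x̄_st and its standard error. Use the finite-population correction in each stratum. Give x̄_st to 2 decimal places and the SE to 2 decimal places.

x̄_st ≈ 34.83, SE ≈ 1.62

x̄_st = Σ W_h x̄_h = (460·14.25 + 80·58.26 + 150·36.24 + 490·14.22 + 370·82.08)/1550 = 34.83174
V̂(x̄_st) = Σ W_h² (1 − n_h/N_h) s_h²/n_h, with W_h = N_h/N and N = 1550:
  stratum District I: (460/1550)²·(1 − 33/460)·8.3²/33 = 0.170673
  stratum District II: (80/1550)²·(1 − 5/80)·33.5²/5 = 0.560541
  stratum District III: (150/1550)²·(1 − 6/150)·20.7²/6 = 0.642066
  stratum District IV: (490/1550)²·(1 − 13/490)·4.8²/13 = 0.172421
  stratum District V: (370/1550)²·(1 − 55/370)·35.1²/55 = 1.08668
V̂(x̄_st) = 2.63238
SE(x̄_st) = √2.63238 = 1.62246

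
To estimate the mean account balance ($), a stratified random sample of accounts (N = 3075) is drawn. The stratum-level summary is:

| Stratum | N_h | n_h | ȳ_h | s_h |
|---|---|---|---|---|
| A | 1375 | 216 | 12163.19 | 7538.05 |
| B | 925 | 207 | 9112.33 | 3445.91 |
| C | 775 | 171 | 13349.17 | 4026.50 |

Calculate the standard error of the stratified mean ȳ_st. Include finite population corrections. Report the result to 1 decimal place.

SE(ȳ_st) ≈ 230.3

V̂(ȳ_st) = Σ W_h² (1 − n_h/N_h) s_h²/n_h, with W_h = N_h/N and N = 3075:
  stratum A: (1375/3075)²·(1 − 216/1375)·7538.05²/216 = 44336.4
  stratum B: (925/3075)²·(1 − 207/925)·3445.91²/207 = 4029.15
  stratum C: (775/3075)²·(1 − 171/775)·4026.50²/171 = 4693.62
V̂(ȳ_st) = 53059.1
SE(ȳ_st) = √53059.1 = 230.346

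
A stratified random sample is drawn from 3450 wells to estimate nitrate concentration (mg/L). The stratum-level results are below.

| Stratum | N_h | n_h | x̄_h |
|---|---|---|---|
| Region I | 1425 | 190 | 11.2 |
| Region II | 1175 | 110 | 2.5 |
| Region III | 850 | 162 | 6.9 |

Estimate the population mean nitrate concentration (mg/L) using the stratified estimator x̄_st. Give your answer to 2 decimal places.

x̄_st ≈ 7.18

N = Σ N_h = 3450. Stratum weights W_h = N_h/N.
x̄_st = (1425·11.2 + 1175·2.5 + 850·6.9) / 3450 = 7.1775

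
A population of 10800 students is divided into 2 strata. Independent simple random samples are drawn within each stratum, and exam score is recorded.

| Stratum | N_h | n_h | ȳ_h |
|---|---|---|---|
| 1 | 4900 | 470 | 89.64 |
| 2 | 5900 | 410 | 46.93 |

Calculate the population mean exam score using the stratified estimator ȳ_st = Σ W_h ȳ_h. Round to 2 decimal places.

ȳ_st ≈ 66.31

N = Σ N_h = 10800. Stratum weights W_h = N_h/N.
ȳ_st = (4900·89.64 + 5900·46.93) / 10800 = 66.3077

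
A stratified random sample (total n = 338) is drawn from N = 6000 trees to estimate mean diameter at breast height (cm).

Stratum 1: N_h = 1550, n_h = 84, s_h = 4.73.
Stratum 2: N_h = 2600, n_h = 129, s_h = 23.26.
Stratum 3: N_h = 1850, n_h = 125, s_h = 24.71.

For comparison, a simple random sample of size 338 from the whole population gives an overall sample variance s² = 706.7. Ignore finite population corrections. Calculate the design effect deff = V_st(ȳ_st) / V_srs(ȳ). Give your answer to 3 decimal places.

deff ≈ 0.607

V̂(ȳ_st) = Σ W_h² s_h²/n_h, with W_h = N_h/N and N = 6000:
  stratum 1: (1550/6000)²·4.73²/84 = 0.0177748
  stratum 2: (2600/6000)²·23.26²/129 = 0.787542
  stratum 3: (1850/6000)²·24.71²/125 = 0.464383
V_st = 1.2697
V_srs = s²/n = 706.7/338 = 2.09083
deff = V_st / V_srs = 1.2697/2.09083 = 0.6073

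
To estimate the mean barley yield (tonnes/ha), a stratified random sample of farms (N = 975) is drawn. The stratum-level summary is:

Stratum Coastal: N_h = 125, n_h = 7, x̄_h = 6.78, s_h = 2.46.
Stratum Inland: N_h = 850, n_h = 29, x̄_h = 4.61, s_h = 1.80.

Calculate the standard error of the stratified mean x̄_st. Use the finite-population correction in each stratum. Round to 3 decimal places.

SE(x̄_st) ≈ 0.309

V̂(x̄_st) = Σ W_h² (1 − n_h/N_h) s_h²/n_h, with W_h = N_h/N and N = 975:
  stratum Coastal: (125/975)²·(1 − 7/125)·2.46²/7 = 0.0134139
  stratum Inland: (850/975)²·(1 − 29/850)·1.80²/29 = 0.0820162
V̂(x̄_st) = 0.0954301
SE(x̄_st) = √0.0954301 = 0.308918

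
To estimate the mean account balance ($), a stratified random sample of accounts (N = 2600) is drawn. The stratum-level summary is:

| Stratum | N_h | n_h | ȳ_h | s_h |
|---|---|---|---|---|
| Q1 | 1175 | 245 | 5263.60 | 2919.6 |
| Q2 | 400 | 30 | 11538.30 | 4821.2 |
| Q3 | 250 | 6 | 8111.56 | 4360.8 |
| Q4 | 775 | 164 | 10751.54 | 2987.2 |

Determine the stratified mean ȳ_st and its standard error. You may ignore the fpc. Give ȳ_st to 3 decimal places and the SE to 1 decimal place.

ȳ_st ≈ 8138.609, SE ≈ 244.1

ȳ_st = Σ W_h ȳ_h = (1175·5263.60 + 400·11538.30 + 250·8111.56 + 775·10751.54)/2600 = 8138.60904
V̂(ȳ_st) = Σ W_h² s_h²/n_h, with W_h = N_h/N and N = 2600:
  stratum Q1: (1175/2600)²·2919.6²/245 = 7105.75
  stratum Q2: (400/2600)²·4821.2²/30 = 18338.4
  stratum Q3: (250/2600)²·4360.8²/6 = 29303.2
  stratum Q4: (775/2600)²·2987.2²/164 = 4834.39
V̂(ȳ_st) = 59581.7
SE(ȳ_st) = √59581.7 = 244.094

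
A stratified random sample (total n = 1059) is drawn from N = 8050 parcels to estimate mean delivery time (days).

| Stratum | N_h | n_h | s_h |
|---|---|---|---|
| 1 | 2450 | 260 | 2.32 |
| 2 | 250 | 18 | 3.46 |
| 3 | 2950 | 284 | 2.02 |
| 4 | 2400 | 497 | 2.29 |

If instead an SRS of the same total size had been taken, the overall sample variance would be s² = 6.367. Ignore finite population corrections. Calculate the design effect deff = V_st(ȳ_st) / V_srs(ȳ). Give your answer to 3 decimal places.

deff ≈ 0.903

V̂(ȳ_st) = Σ W_h² s_h²/n_h, with W_h = N_h/N and N = 8050:
  stratum 1: (2450/8050)²·2.32²/260 = 0.00191753
  stratum 2: (250/8050)²·3.46²/18 = 0.000641458
  stratum 3: (2950/8050)²·2.02²/284 = 0.00192946
  stratum 4: (2400/8050)²·2.29²/497 = 0.000937876
V_st = 0.00542633
V_srs = s²/n = 6.367/1059 = 0.00601228
deff = V_st / V_srs = 0.00542633/0.00601228 = 0.9025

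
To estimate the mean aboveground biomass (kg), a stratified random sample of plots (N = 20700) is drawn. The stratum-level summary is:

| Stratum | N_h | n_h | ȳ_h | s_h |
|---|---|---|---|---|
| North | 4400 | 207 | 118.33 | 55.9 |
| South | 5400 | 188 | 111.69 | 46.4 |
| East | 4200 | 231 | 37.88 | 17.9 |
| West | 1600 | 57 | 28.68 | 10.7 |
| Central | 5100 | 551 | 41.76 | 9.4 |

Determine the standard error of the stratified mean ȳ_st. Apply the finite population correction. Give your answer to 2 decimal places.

V̂(ȳ_st) = Σ W_h² (1 − n_h/N_h) s_h²/n_h, with W_h = N_h/N and N = 20700:
  stratum North: (4400/20700)²·(1 − 207/4400)·55.9²/207 = 0.649965
  stratum South: (5400/20700)²·(1 − 188/5400)·46.4²/188 = 0.752204
  stratum East: (4200/20700)²·(1 − 231/4200)·17.9²/231 = 0.0539615
  stratum West: (1600/20700)²·(1 − 57/1600)·10.7²/57 = 0.0115728
  stratum Central: (5100/20700)²·(1 − 551/5100)·9.4²/551 = 0.00868259
V̂(ȳ_st) = 1.47639
SE(ȳ_st) = √1.47639 = 1.21507

SE(ȳ_st) ≈ 1.22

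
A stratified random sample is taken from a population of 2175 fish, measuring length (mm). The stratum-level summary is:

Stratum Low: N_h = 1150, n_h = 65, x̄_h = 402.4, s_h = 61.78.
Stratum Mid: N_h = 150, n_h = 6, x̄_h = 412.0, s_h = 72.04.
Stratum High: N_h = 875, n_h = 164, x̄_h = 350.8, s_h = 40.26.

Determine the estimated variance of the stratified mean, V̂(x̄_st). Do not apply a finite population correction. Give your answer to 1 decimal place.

V̂(x̄_st) ≈ 22.1

V̂(x̄_st) = Σ W_h² s_h²/n_h, with W_h = N_h/N and N = 2175:
  stratum Low: (1150/2175)²·61.78²/65 = 16.4157
  stratum Mid: (150/2175)²·72.04²/6 = 4.11396
  stratum High: (875/2175)²·40.26²/164 = 1.59956
V̂(x̄_st) = 22.1292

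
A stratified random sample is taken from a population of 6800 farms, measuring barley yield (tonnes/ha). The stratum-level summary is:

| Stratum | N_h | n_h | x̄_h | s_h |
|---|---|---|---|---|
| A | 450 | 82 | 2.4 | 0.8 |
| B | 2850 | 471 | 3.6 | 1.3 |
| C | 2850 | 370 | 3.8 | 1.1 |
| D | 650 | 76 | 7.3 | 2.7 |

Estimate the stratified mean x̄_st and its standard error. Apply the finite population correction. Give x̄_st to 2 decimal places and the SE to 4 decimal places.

x̄_st ≈ 3.96, SE ≈ 0.0428

x̄_st = Σ W_h x̄_h = (450·2.4 + 2850·3.6 + 2850·3.8 + 650·7.3)/6800 = 3.95809
V̂(x̄_st) = Σ W_h² (1 − n_h/N_h) s_h²/n_h, with W_h = N_h/N and N = 6800:
  stratum A: (450/6800)²·(1 − 82/450)·0.8²/82 = 2.79517e-05
  stratum B: (2850/6800)²·(1 − 471/2850)·1.3²/471 = 0.000526123
  stratum C: (2850/6800)²·(1 − 370/2850)·1.1²/370 = 0.000499876
  stratum D: (650/6800)²·(1 − 76/650)·2.7²/76 = 0.000773965
V̂(x̄_st) = 0.00182792
SE(x̄_st) = √0.00182792 = 0.0427541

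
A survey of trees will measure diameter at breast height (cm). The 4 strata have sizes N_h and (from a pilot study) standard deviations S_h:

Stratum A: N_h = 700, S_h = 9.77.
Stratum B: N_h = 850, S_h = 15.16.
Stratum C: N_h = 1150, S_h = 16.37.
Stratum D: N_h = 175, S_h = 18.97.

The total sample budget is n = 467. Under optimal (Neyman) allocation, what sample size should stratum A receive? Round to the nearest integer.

Neyman allocation: n_h = n · N_h S_h / Σ N_i S_i, with n = 467.
  stratum A: N_h·S_h = 700·9.77 = 6839.00
  stratum B: N_h·S_h = 850·15.16 = 12886.00
  stratum C: N_h·S_h = 1150·16.37 = 18825.50
  stratum D: N_h·S_h = 175·18.97 = 3319.75
Σ N_h S_h = 41870.25
n for stratum A = 467·6839.00/41870.25 = 76.279 → 76

76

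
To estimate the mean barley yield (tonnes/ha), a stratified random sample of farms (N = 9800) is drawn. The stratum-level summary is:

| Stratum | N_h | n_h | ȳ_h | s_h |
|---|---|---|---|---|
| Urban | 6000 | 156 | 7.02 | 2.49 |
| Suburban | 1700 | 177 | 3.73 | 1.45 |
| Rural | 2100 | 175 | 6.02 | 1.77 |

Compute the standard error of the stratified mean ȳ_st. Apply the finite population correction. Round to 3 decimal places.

SE(ȳ_st) ≈ 0.125

V̂(ȳ_st) = Σ W_h² (1 − n_h/N_h) s_h²/n_h, with W_h = N_h/N and N = 9800:
  stratum Urban: (6000/9800)²·(1 − 156/6000)·2.49²/156 = 0.0145105
  stratum Suburban: (1700/9800)²·(1 − 177/1700)·1.45²/177 = 0.000320228
  stratum Rural: (2100/9800)²·(1 − 175/2100)·1.77²/175 = 0.00075354
V̂(ȳ_st) = 0.0155843
SE(ȳ_st) = √0.0155843 = 0.124837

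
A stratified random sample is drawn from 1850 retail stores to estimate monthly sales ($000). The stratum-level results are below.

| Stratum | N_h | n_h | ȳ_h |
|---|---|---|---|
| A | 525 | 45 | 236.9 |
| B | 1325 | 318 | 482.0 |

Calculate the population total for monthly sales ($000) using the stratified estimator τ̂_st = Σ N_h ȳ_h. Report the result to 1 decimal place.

τ̂_st ≈ 763022.5

τ̂_st = Σ N_h ȳ_h = 525·236.9 + 1325·482.0 = 763022.5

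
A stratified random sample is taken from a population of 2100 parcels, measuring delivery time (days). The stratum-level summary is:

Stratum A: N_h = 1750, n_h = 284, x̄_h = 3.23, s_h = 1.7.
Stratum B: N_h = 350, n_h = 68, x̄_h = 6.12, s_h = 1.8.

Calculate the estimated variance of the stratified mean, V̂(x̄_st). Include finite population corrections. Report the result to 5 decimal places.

V̂(x̄_st) ≈ 0.00699

V̂(x̄_st) = Σ W_h² (1 − n_h/N_h) s_h²/n_h, with W_h = N_h/N and N = 2100:
  stratum A: (1750/2100)²·(1 − 284/1750)·1.7²/284 = 0.00591988
  stratum B: (350/2100)²·(1 − 68/350)·1.8²/68 = 0.00106639
V̂(x̄_st) = 0.00698627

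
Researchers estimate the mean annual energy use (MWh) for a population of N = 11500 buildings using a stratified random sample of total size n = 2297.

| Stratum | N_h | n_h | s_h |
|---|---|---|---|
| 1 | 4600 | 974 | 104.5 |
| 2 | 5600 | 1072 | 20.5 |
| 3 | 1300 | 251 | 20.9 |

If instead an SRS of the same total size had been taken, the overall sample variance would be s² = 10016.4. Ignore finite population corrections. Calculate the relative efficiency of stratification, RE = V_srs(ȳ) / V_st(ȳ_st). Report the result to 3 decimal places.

V̂(ȳ_st) = Σ W_h² s_h²/n_h, with W_h = N_h/N and N = 11500:
  stratum 1: (4600/11500)²·104.5²/974 = 1.79388
  stratum 2: (5600/11500)²·20.5²/1072 = 0.0929594
  stratum 3: (1300/11500)²·20.9²/251 = 0.0222387
V_st = 1.90908
V_srs = s²/n = 10016.4/2297 = 4.36064
Relative efficiency = V_srs / V_st = 4.36064/1.90908 = 2.2842

RE ≈ 2.284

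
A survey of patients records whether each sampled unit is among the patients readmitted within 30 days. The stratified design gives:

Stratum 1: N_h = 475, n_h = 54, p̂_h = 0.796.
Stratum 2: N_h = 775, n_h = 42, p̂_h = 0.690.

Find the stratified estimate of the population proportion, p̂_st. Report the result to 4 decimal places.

N = 1250; stratum weights W_h = N_h/N.
p̂_st = Σ W_h p̂_h = (475·0.796 + 775·0.690)/1250 = 0.73028

p̂_st ≈ 0.7303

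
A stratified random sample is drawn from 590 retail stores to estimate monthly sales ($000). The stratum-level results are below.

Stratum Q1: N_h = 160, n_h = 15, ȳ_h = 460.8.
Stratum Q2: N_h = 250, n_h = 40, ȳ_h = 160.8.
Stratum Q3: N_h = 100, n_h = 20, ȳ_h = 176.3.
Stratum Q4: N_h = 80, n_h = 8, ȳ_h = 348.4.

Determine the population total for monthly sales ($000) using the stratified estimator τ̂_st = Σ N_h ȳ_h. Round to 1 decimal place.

τ̂_st ≈ 159430.0

τ̂_st = Σ N_h ȳ_h = 160·460.8 + 250·160.8 + 100·176.3 + 80·348.4 = 159430.0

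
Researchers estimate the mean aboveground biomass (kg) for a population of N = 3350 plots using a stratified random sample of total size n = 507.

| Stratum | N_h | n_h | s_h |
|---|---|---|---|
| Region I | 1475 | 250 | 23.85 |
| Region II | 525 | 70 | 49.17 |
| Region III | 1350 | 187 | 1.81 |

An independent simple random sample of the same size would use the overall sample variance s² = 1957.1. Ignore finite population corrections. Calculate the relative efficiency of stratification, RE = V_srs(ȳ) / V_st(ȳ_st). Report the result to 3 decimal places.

RE ≈ 2.987

V̂(ȳ_st) = Σ W_h² s_h²/n_h, with W_h = N_h/N and N = 3350:
  stratum Region I: (1475/3350)²·23.85²/250 = 0.441094
  stratum Region II: (525/3350)²·49.17²/70 = 0.848265
  stratum Region III: (1350/3350)²·1.81²/187 = 0.00284507
V_st = 1.2922
V_srs = s²/n = 1957.1/507 = 3.86016
Relative efficiency = V_srs / V_st = 3.86016/1.2922 = 2.9873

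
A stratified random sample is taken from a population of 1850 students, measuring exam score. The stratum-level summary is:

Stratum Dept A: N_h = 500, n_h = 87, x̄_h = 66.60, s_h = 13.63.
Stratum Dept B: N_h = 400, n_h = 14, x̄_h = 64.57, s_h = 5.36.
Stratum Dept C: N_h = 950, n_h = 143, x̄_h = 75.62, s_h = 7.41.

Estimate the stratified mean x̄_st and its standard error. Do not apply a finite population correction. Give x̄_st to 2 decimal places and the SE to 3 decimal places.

x̄_st = Σ W_h x̄_h = (500·66.60 + 400·64.57 + 950·75.62)/1850 = 70.79297
V̂(x̄_st) = Σ W_h² s_h²/n_h, with W_h = N_h/N and N = 1850:
  stratum Dept A: (500/1850)²·13.63²/87 = 0.15598
  stratum Dept B: (400/1850)²·5.36²/14 = 0.0959352
  stratum Dept C: (950/1850)²·7.41²/143 = 0.101252
V̂(x̄_st) = 0.353167
SE(x̄_st) = √0.353167 = 0.594279

x̄_st ≈ 70.79, SE ≈ 0.594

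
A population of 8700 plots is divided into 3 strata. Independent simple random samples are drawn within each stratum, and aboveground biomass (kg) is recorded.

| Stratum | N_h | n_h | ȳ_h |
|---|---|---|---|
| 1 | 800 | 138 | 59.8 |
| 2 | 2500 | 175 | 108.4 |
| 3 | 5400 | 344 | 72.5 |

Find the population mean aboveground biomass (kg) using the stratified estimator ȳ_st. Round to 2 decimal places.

ȳ_st ≈ 81.65

N = Σ N_h = 8700. Stratum weights W_h = N_h/N.
ȳ_st = (800·59.8 + 2500·108.4 + 5400·72.5) / 8700 = 81.6483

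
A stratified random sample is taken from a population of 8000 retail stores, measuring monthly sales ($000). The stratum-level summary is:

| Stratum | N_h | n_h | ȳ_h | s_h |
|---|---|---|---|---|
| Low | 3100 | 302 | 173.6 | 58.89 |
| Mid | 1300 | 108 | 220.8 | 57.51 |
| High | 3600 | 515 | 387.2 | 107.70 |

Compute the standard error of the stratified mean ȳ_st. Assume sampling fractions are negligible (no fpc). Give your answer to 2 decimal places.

SE(ȳ_st) ≈ 2.66

V̂(ȳ_st) = Σ W_h² s_h²/n_h, with W_h = N_h/N and N = 8000:
  stratum Low: (3100/8000)²·58.89²/302 = 1.72433
  stratum Mid: (1300/8000)²·57.51²/108 = 0.808667
  stratum High: (3600/8000)²·107.70²/515 = 4.56089
V̂(ȳ_st) = 7.09388
SE(ȳ_st) = √7.09388 = 2.66343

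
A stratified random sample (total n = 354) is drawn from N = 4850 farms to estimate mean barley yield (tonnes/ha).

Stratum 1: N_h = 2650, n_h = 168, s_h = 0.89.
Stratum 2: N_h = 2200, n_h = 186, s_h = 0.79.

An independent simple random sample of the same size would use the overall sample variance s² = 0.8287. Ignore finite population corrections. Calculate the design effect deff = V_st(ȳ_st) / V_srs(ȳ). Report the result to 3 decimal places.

V̂(ȳ_st) = Σ W_h² s_h²/n_h, with W_h = N_h/N and N = 4850:
  stratum 1: (2650/4850)²·0.89²/168 = 0.0014076
  stratum 2: (2200/4850)²·0.79²/186 = 0.000690404
V_st = 0.002098
V_srs = s²/n = 0.8287/354 = 0.00234096
deff = V_st / V_srs = 0.002098/0.00234096 = 0.8962

deff ≈ 0.896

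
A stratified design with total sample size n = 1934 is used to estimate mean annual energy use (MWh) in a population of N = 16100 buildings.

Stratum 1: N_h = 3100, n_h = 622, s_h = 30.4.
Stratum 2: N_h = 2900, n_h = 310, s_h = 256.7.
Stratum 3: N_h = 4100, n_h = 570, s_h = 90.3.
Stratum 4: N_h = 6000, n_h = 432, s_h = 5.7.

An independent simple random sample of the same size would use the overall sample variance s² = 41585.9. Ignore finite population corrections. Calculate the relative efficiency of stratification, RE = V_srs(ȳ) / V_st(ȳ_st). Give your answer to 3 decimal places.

V̂(ȳ_st) = Σ W_h² s_h²/n_h, with W_h = N_h/N and N = 16100:
  stratum 1: (3100/16100)²·30.4²/622 = 0.0550844
  stratum 2: (2900/16100)²·256.7²/310 = 6.89659
  stratum 3: (4100/16100)²·90.3²/570 = 0.927719
  stratum 4: (6000/16100)²·5.7²/432 = 0.0104452
V_st = 7.88984
V_srs = s²/n = 41585.9/1934 = 21.5025
Relative efficiency = V_srs / V_st = 21.5025/7.88984 = 2.7253

RE ≈ 2.725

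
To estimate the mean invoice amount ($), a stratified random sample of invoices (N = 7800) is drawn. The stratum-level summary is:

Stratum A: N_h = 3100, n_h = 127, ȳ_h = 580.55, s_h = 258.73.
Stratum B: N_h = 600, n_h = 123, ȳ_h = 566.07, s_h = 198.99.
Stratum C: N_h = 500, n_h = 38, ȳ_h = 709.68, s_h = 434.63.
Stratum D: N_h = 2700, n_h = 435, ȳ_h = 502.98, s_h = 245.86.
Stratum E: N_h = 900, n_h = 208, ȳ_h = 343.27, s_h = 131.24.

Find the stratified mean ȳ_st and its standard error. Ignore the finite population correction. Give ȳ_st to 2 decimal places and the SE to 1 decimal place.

ȳ_st ≈ 533.48, SE ≈ 11.1

ȳ_st = Σ W_h ȳ_h = (3100·580.55 + 600·566.07 + 500·709.68 + 2700·502.98 + 900·343.27)/7800 = 533.48410
V̂(ȳ_st) = Σ W_h² s_h²/n_h, with W_h = N_h/N and N = 7800:
  stratum A: (3100/7800)²·258.73²/127 = 83.2576
  stratum B: (600/7800)²·198.99²/123 = 1.90489
  stratum C: (500/7800)²·434.63²/38 = 20.4271
  stratum D: (2700/7800)²·245.86²/435 = 16.6504
  stratum E: (900/7800)²·131.24²/208 = 1.10247
V̂(ȳ_st) = 123.342
SE(ȳ_st) = √123.342 = 11.106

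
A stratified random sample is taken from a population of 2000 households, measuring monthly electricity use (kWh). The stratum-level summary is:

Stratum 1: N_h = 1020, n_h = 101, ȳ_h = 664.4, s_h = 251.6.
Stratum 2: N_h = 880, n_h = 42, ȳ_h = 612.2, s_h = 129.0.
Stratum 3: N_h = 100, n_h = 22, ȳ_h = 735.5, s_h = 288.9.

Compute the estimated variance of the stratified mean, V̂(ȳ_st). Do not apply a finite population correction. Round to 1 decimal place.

V̂(ȳ_st) = Σ W_h² s_h²/n_h, with W_h = N_h/N and N = 2000:
  stratum 1: (1020/2000)²·251.6²/101 = 163.02
  stratum 2: (880/2000)²·129.0²/42 = 76.7071
  stratum 3: (100/2000)²·288.9²/22 = 9.48446
V̂(ȳ_st) = 249.211

V̂(ȳ_st) ≈ 249.2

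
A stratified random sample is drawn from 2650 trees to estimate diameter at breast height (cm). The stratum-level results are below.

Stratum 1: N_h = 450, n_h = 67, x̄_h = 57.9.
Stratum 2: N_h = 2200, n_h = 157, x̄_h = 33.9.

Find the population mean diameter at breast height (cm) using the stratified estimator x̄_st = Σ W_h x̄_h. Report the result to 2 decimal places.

x̄_st ≈ 37.98

N = Σ N_h = 2650. Stratum weights W_h = N_h/N.
x̄_st = (450·57.9 + 2200·33.9) / 2650 = 37.9755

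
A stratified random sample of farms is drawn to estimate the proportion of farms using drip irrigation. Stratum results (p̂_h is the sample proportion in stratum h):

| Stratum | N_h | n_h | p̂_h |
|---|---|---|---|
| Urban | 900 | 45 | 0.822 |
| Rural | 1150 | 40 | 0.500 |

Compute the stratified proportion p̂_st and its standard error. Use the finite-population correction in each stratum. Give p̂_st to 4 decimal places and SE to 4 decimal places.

N = 2050; stratum weights W_h = N_h/N.
p̂_st = Σ W_h p̂_h = (900·0.822 + 1150·0.500)/2050 = 0.64137
V̂(p̂_st) = Σ W_h² (1 − n_h/N_h) p̂_h(1−p̂_h)/(n_h−1):
  stratum Urban: (900/2050)²·(1 − 45/900)·0.822·0.178/44 = 0.000608892
  stratum Rural: (1150/2050)²·(1 − 40/1150)·0.500·0.500/39 = 0.0019471
V̂(p̂_st) = 0.00255599; SE = √V̂ = 0.0505568

p̂_st ≈ 0.6414, SE ≈ 0.0506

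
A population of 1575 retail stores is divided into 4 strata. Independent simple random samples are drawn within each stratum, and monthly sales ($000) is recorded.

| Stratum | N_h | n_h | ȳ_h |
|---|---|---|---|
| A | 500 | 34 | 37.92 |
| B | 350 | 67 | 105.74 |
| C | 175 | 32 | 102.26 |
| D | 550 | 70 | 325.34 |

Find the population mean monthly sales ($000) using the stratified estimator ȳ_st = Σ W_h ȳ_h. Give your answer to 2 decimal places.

N = Σ N_h = 1575. Stratum weights W_h = N_h/N.
ȳ_st = (500·37.92 + 350·105.74 + 175·102.26 + 550·325.34) / 1575 = 160.5089

ȳ_st ≈ 160.51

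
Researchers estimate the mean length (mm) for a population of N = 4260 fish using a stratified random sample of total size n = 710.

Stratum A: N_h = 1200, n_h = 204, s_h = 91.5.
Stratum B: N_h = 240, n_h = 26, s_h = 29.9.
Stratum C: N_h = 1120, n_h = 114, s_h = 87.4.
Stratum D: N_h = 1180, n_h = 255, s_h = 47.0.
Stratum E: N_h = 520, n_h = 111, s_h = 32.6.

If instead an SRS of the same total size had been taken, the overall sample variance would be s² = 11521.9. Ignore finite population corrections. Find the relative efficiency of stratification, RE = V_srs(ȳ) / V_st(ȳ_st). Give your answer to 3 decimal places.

V̂(ȳ_st) = Σ W_h² s_h²/n_h, with W_h = N_h/N and N = 4260:
  stratum A: (1200/4260)²·91.5²/204 = 3.25653
  stratum B: (240/4260)²·29.9²/26 = 0.109137
  stratum C: (1120/4260)²·87.4²/114 = 4.63164
  stratum D: (1180/4260)²·47.0²/255 = 0.664661
  stratum E: (520/4260)²·32.6²/111 = 0.142659
V_st = 8.80463
V_srs = s²/n = 11521.9/710 = 16.228
Relative efficiency = V_srs / V_st = 16.228/8.80463 = 1.8431

RE ≈ 1.843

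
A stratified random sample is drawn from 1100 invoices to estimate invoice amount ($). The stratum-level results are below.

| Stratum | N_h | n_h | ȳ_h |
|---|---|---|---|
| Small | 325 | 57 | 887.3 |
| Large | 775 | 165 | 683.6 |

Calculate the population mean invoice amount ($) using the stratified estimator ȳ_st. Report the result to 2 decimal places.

N = Σ N_h = 1100. Stratum weights W_h = N_h/N.
ȳ_st = (325·887.3 + 775·683.6) / 1100 = 743.7841

ȳ_st ≈ 743.78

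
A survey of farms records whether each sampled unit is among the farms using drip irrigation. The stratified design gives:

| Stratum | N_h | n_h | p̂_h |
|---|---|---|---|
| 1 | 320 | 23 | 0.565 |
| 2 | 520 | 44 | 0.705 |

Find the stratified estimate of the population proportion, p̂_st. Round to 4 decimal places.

N = 840; stratum weights W_h = N_h/N.
p̂_st = Σ W_h p̂_h = (320·0.565 + 520·0.705)/840 = 0.65167

p̂_st ≈ 0.6517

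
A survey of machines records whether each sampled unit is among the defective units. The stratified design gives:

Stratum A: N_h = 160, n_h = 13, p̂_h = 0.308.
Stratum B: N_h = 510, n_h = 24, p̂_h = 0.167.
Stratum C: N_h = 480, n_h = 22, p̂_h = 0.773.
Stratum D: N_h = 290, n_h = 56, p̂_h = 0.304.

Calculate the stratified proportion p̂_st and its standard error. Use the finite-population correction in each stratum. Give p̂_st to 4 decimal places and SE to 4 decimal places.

N = 1440; stratum weights W_h = N_h/N.
p̂_st = Σ W_h p̂_h = (160·0.308 + 510·0.167 + 480·0.773 + 290·0.304)/1440 = 0.41226
V̂(p̂_st) = Σ W_h² (1 − n_h/N_h) p̂_h(1−p̂_h)/(n_h−1):
  stratum A: (160/1440)²·(1 − 13/160)·0.308·0.692/12 = 0.00020146
  stratum B: (510/1440)²·(1 − 24/510)·0.167·0.833/23 = 0.000722961
  stratum C: (480/1440)²·(1 − 22/480)·0.773·0.227/21 = 0.000885865
  stratum D: (290/1440)²·(1 − 56/290)·0.304·0.696/55 = 0.000125895
V̂(p̂_st) = 0.00193618; SE = √V̂ = 0.0440021

p̂_st ≈ 0.4123, SE ≈ 0.0440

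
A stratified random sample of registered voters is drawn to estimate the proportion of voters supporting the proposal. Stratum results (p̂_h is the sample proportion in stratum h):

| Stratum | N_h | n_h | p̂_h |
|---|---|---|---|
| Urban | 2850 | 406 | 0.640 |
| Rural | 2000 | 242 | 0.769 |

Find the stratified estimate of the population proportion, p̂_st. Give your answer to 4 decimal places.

N = 4850; stratum weights W_h = N_h/N.
p̂_st = Σ W_h p̂_h = (2850·0.640 + 2000·0.769)/4850 = 0.69320

p̂_st ≈ 0.6932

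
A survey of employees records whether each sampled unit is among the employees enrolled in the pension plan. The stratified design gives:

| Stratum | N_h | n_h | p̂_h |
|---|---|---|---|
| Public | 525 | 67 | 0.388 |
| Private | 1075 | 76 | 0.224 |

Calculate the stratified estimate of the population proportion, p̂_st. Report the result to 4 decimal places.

p̂_st ≈ 0.2778

N = 1600; stratum weights W_h = N_h/N.
p̂_st = Σ W_h p̂_h = (525·0.388 + 1075·0.224)/1600 = 0.27781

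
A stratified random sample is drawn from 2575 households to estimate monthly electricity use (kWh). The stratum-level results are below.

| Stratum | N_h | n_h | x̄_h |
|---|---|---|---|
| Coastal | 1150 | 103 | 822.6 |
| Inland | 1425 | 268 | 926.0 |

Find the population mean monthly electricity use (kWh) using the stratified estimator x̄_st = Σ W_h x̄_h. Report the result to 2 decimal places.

N = Σ N_h = 2575. Stratum weights W_h = N_h/N.
x̄_st = (1150·822.6 + 1425·926.0) / 2575 = 879.8214

x̄_st ≈ 879.82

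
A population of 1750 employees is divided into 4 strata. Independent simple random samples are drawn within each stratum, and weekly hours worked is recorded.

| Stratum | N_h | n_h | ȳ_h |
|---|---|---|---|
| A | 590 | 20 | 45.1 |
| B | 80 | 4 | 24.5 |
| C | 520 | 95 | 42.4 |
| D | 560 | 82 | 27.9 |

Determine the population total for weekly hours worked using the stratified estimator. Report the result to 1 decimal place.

τ̂_st ≈ 66241.0

τ̂_st = Σ N_h ȳ_h = 590·45.1 + 80·24.5 + 520·42.4 + 560·27.9 = 66241.0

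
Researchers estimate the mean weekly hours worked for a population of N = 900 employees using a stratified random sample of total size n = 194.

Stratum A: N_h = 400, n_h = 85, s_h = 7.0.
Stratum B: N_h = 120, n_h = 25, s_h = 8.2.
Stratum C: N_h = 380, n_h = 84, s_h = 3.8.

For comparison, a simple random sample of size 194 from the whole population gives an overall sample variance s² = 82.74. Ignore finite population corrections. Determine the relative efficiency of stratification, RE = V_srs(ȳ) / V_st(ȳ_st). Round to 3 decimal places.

V̂(ȳ_st) = Σ W_h² s_h²/n_h, with W_h = N_h/N and N = 900:
  stratum A: (400/900)²·7.0²/85 = 0.113871
  stratum B: (120/900)²·8.2²/25 = 0.0478151
  stratum C: (380/900)²·3.8²/84 = 0.0306457
V_st = 0.192332
V_srs = s²/n = 82.74/194 = 0.426495
Relative efficiency = V_srs / V_st = 0.426495/0.192332 = 2.2175

RE ≈ 2.217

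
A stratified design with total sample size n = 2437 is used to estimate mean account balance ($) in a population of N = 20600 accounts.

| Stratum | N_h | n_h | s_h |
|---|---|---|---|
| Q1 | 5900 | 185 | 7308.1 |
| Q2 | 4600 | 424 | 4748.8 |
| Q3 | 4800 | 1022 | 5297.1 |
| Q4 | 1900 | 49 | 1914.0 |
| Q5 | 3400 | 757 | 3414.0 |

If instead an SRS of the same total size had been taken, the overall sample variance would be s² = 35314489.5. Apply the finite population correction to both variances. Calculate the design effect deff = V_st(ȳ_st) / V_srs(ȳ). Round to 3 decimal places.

deff ≈ 2.150

V̂(ȳ_st) = Σ W_h² (1 − n_h/N_h) s_h²/n_h, with W_h = N_h/N and N = 20600:
  stratum Q1: (5900/20600)²·(1 − 185/5900)·7308.1²/185 = 22938.8
  stratum Q2: (4600/20600)²·(1 − 424/4600)·4748.8²/424 = 2407.61
  stratum Q3: (4800/20600)²·(1 − 1022/4800)·5297.1²/1022 = 1173.26
  stratum Q4: (1900/20600)²·(1 − 49/1900)·1914.0²/49 = 619.603
  stratum Q5: (3400/20600)²·(1 − 757/3400)·3414.0²/757 = 326.041
V_st = 27465.3
V_srs = (1 − 2437/20600)·35314489.5/2437 = 12776.7
deff = V_st / V_srs = 27465.3/12776.7 = 2.1496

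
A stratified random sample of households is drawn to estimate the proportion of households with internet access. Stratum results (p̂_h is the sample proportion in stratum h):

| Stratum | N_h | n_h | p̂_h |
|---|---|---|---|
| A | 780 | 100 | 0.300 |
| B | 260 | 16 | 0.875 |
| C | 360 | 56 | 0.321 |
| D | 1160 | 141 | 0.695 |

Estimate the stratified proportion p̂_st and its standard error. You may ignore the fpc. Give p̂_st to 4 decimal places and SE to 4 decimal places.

N = 2560; stratum weights W_h = N_h/N.
p̂_st = Σ W_h p̂_h = (780·0.300 + 260·0.875 + 360·0.321 + 1160·0.695)/2560 = 0.54034
V̂(p̂_st) = Σ W_h² p̂_h(1−p̂_h)/(n_h−1):
  stratum A: (780/2560)²·0.300·0.700/99 = 0.000196922
  stratum B: (260/2560)²·0.875·0.125/15 = 7.52131e-05
  stratum C: (360/2560)²·0.321·0.679/55 = 7.83677e-05
  stratum D: (1160/2560)²·0.695·0.305/140 = 0.00031088
V̂(p̂_st) = 0.000661382; SE = √V̂ = 0.0257174

p̂_st ≈ 0.5403, SE ≈ 0.0257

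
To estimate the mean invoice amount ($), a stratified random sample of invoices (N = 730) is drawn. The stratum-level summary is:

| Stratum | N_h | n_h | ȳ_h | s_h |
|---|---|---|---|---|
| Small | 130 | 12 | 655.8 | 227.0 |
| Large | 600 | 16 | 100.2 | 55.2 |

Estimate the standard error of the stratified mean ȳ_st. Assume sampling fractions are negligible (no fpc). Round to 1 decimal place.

V̂(ȳ_st) = Σ W_h² s_h²/n_h, with W_h = N_h/N and N = 730:
  stratum Small: (130/730)²·227.0²/12 = 136.179
  stratum Large: (600/730)²·55.2²/16 = 128.652
V̂(ȳ_st) = 264.831
SE(ȳ_st) = √264.831 = 16.2736

SE(ȳ_st) ≈ 16.3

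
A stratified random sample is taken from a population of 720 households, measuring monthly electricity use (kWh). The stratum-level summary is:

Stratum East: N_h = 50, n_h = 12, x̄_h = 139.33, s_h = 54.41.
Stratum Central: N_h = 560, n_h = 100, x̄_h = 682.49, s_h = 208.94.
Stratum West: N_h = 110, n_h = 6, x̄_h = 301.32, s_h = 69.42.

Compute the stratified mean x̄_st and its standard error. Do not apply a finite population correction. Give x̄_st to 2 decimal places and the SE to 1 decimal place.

x̄_st = Σ W_h x̄_h = (50·139.33 + 560·682.49 + 110·301.32)/720 = 586.53625
V̂(x̄_st) = Σ W_h² s_h²/n_h, with W_h = N_h/N and N = 720:
  stratum East: (50/720)²·54.41²/12 = 1.18974
  stratum Central: (560/720)²·208.94²/100 = 264.091
  stratum West: (110/720)²·69.42²/6 = 18.7473
V̂(x̄_st) = 284.028
SE(x̄_st) = √284.028 = 16.8531

x̄_st ≈ 586.54, SE ≈ 16.9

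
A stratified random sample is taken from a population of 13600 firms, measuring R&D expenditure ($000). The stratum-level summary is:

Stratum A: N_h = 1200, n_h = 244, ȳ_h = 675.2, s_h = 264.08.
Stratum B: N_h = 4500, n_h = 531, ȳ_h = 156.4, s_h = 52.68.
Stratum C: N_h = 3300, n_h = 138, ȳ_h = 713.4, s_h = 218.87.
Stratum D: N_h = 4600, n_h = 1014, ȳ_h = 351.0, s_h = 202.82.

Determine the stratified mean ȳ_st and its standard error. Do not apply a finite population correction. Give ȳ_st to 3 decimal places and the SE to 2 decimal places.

ȳ_st = Σ W_h ȳ_h = (1200·675.2 + 4500·156.4 + 3300·713.4 + 4600·351.0)/13600 = 403.15147
V̂(ȳ_st) = Σ W_h² s_h²/n_h, with W_h = N_h/N and N = 13600:
  stratum A: (1200/13600)²·264.08²/244 = 2.22518
  stratum B: (4500/13600)²·52.68²/531 = 0.572195
  stratum C: (3300/13600)²·218.87²/138 = 20.4382
  stratum D: (4600/13600)²·202.82²/1014 = 4.64111
V̂(ȳ_st) = 27.8767
SE(ȳ_st) = √27.8767 = 5.27984

ȳ_st ≈ 403.151, SE ≈ 5.28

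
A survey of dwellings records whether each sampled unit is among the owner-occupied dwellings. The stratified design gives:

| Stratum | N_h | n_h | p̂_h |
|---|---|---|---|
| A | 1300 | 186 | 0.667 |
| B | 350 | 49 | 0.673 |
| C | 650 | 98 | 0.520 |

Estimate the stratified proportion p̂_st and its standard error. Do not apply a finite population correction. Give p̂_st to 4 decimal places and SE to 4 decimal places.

N = 2300; stratum weights W_h = N_h/N.
p̂_st = Σ W_h p̂_h = (1300·0.667 + 350·0.673 + 650·0.520)/2300 = 0.62637
V̂(p̂_st) = Σ W_h² p̂_h(1−p̂_h)/(n_h−1):
  stratum A: (1300/2300)²·0.667·0.333/185 = 0.000383557
  stratum B: (350/2300)²·0.673·0.327/48 = 0.00010617
  stratum C: (650/2300)²·0.520·0.480/97 = 0.000205515
V̂(p̂_st) = 0.000695242; SE = √V̂ = 0.0263674

p̂_st ≈ 0.6264, SE ≈ 0.0264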